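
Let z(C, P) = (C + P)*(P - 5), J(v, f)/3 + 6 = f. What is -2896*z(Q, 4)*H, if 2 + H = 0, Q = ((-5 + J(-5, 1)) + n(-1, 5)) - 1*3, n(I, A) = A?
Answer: 81088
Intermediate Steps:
J(v, f) = -18 + 3*f
Q = -18 (Q = ((-5 + (-18 + 3*1)) + 5) - 1*3 = ((-5 + (-18 + 3)) + 5) - 3 = ((-5 - 15) + 5) - 3 = (-20 + 5) - 3 = -15 - 3 = -18)
H = -2 (H = -2 + 0 = -2)
z(C, P) = (-5 + P)*(C + P) (z(C, P) = (C + P)*(-5 + P) = (-5 + P)*(C + P))
-2896*z(Q, 4)*H = -2896*(4² - 5*(-18) - 5*4 - 18*4)*(-2) = -2896*(16 + 90 - 20 - 72)*(-2) = -40544*(-2) = -2896*(-28) = 81088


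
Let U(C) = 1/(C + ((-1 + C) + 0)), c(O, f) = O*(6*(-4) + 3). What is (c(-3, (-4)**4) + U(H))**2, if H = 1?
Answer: 4096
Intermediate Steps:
c(O, f) = -21*O (c(O, f) = O*(-24 + 3) = O*(-21) = -21*O)
U(C) = 1/(-1 + 2*C) (U(C) = 1/(C + (-1 + C)) = 1/(-1 + 2*C))
(c(-3, (-4)**4) + U(H))**2 = (-21*(-3) + 1/(-1 + 2*1))**2 = (63 + 1/(-1 + 2))**2 = (63 + 1/1)**2 = (63 + 1)**2 = 64**2 = 4096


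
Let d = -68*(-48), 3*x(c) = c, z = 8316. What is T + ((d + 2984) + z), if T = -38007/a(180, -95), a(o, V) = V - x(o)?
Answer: 2295427/155 ≈ 14809.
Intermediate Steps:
x(c) = c/3
d = 3264
a(o, V) = V - o/3
T = 38007/155 (T = -38007/(-95 - ⅓*180) = -38007/(-95 - 60) = -38007/(-155) = -38007*(-1/155) = 38007/155 ≈ 245.21)
T + ((d + 2984) + z) = 38007/155 + ((3264 + 2984) + 8316) = 38007/155 + (6248 + 8316) = 38007/155 + 14564 = 2295427/155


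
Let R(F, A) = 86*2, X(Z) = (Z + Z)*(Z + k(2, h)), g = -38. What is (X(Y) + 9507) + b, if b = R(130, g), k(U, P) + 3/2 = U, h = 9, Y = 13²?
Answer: 66970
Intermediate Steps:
Y = 169
k(U, P) = -3/2 + U
X(Z) = 2*Z*(½ + Z) (X(Z) = (Z + Z)*(Z + (-3/2 + 2)) = (2*Z)*(Z + ½) = (2*Z)*(½ + Z) = 2*Z*(½ + Z))
R(F, A) = 172
b = 172
(X(Y) + 9507) + b = (169*(1 + 2*169) + 9507) + 172 = (169*(1 + 338) + 9507) + 172 = (169*339 + 9507) + 172 = (57291 + 9507) + 172 = 66798 + 172 = 66970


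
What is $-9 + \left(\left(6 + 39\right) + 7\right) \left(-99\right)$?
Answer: $-5157$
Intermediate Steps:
$-9 + \left(\left(6 + 39\right) + 7\right) \left(-99\right) = -9 + \left(45 + 7\right) \left(-99\right) = -9 + 52 \left(-99\right) = -9 - 5148 = -5157$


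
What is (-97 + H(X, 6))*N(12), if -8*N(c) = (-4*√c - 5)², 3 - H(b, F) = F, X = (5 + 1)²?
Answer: 5425/2 + 1000*√3 ≈ 4444.5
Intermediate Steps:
X = 36 (X = 6² = 36)
H(b, F) = 3 - F
N(c) = -(-5 - 4*√c)²/8 (N(c) = -(-4*√c - 5)²/8 = -(-5 - 4*√c)²/8)
(-97 + H(X, 6))*N(12) = (-97 + (3 - 1*6))*(-(5 + 4*√12)²/8) = (-97 + (3 - 6))*(-(5 + 4*(2*√3))²/8) = (-97 - 3)*(-(5 + 8*√3)²/8) = -(-25)*(5 + 8*√3)²/2 = 25*(5 + 8*√3)²/2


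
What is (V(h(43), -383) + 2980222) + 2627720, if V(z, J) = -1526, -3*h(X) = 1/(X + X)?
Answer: 5606416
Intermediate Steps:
h(X) = -1/(6*X) (h(X) = -1/(3*(X + X)) = -1/(2*X)/3 = -1/(6*X))
(V(h(43), -383) + 2980222) + 2627720 = (-1526 + 2980222) + 2627720 = 2978696 + 2627720 = 5606416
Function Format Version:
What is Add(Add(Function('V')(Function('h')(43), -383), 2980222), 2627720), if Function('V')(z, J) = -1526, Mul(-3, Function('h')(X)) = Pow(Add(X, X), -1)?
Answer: 5606416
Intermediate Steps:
Function('h')(X) = Mul(Rational(-1, 6), Pow(X, -1)) (Function('h')(X) = Mul(Rational(-1, 3), Pow(Add(X, X), -1)) = Mul(Rational(-1, 3), Pow(Mul(2, X), -1)) = Mul(Rational(-1, 3), Mul(Rational(1, 2), Pow(X, -1))) = Mul(Rational(-1, 6), Pow(X, -1)))
Add(Add(Function('V')(Function('h')(43), -383), 2980222), 2627720) = Add(Add(-1526, 2980222), 2627720) = Add(2978696, 2627720) = 5606416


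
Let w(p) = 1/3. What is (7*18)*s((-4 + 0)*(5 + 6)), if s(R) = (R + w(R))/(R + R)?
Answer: 2751/44 ≈ 62.523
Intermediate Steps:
w(p) = 1/3
s(R) = (1/3 + R)/(2*R) (s(R) = (R + 1/3)/(R + R) = (1/3 + R)/((2*R)) = (1/3 + R)*(1/(2*R)) = (1/3 + R)/(2*R))
(7*18)*s((-4 + 0)*(5 + 6)) = (7*18)*((1 + 3*((-4 + 0)*(5 + 6)))/(6*(((-4 + 0)*(5 + 6))))) = 126*((1 + 3*(-4*11))/(6*((-4*11)))) = 126*((1/6)*(1 + 3*(-44))/(-44)) = 126*((1/6)*(-1/44)*(1 - 132)) = 126*((1/6)*(-1/44)*(-131)) = 126*(131/264) = 2751/44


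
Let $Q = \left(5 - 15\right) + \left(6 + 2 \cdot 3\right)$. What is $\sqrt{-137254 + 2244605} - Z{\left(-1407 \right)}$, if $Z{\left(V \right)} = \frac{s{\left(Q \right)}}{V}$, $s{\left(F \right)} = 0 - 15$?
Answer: $- \frac{5}{469} + \sqrt{2107351} \approx 1451.7$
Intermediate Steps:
$Q = 2$ ($Q = -10 + \left(6 + 6\right) = -10 + 12 = 2$)
$s{\left(F \right)} = -15$ ($s{\left(F \right)} = 0 - 15 = -15$)
$Z{\left(V \right)} = - \frac{15}{V}$
$\sqrt{-137254 + 2244605} - Z{\left(-1407 \right)} = \sqrt{-137254 + 2244605} - - \frac{15}{-1407} = \sqrt{2107351} - \left(-15\right) \left(- \frac{1}{1407}\right) = \sqrt{2107351} - \frac{5}{469} = - \frac{5}{469} + \sqrt{2107351}$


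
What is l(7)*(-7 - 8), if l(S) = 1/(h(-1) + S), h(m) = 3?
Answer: -3/2 ≈ -1.5000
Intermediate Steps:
l(S) = 1/(3 + S)
l(7)*(-7 - 8) = (-7 - 8)/(3 + 7) = -15/10 = (⅒)*(-15) = -3/2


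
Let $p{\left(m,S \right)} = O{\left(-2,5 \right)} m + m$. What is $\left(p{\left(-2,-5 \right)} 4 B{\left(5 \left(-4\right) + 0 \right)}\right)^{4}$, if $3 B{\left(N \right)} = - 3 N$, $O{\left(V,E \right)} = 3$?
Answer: $167772160000$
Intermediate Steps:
$p{\left(m,S \right)} = 4 m$ ($p{\left(m,S \right)} = 3 m + m = 4 m$)
$B{\left(N \right)} = - N$ ($B{\left(N \right)} = \frac{\left(-3\right) N}{3} = - N$)
$\left(p{\left(-2,-5 \right)} 4 B{\left(5 \left(-4\right) + 0 \right)}\right)^{4} = \left(4 \left(-2\right) 4 \left(- (5 \left(-4\right) + 0)\right)\right)^{4} = \left(\left(-8\right) 4 \left(- (-20 + 0)\right)\right)^{4} = \left(- 32 \left(\left(-1\right) \left(-20\right)\right)\right)^{4} = \left(\left(-32\right) 20\right)^{4} = \left(-640\right)^{4} = 167772160000$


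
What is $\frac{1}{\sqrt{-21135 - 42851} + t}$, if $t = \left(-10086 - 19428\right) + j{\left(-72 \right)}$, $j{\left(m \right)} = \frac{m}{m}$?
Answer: $- \frac{29513}{871081155} - \frac{i \sqrt{63986}}{871081155} \approx -3.3881 \cdot 10^{-5} - 2.9039 \cdot 10^{-7} i$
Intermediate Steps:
$j{\left(m \right)} = 1$
$t = -29513$ ($t = \left(-10086 - 19428\right) + 1 = -29514 + 1 = -29513$)
$\frac{1}{\sqrt{-21135 - 42851} + t} = \frac{1}{\sqrt{-21135 - 42851} - 29513} = \frac{1}{\sqrt{-63986} - 29513} = \frac{1}{i \sqrt{63986} - 29513} = \frac{1}{-29513 + i \sqrt{63986}}$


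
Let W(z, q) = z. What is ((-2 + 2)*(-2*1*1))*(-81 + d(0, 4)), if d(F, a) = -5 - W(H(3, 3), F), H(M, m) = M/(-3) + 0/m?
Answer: 0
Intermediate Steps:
H(M, m) = -M/3 (H(M, m) = M*(-⅓) + 0 = -M/3 + 0 = -M/3)
d(F, a) = -4 (d(F, a) = -5 - (-1)*3/3 = -5 - 1*(-1) = -5 + 1 = -4)
((-2 + 2)*(-2*1*1))*(-81 + d(0, 4)) = ((-2 + 2)*(-2*1*1))*(-81 - 4) = (0*(-2*1))*(-85) = (0*(-2))*(-85) = 0*(-85) = 0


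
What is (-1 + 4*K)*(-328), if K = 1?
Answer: -984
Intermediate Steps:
(-1 + 4*K)*(-328) = (-1 + 4*1)*(-328) = (-1 + 4)*(-328) = 3*(-328) = -984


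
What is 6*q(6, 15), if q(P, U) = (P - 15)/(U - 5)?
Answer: -27/5 ≈ -5.4000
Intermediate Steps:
q(P, U) = (-15 + P)/(-5 + U)
6*q(6, 15) = 6*((-15 + 6)/(-5 + 15)) = 6*(-9/10) = -27/5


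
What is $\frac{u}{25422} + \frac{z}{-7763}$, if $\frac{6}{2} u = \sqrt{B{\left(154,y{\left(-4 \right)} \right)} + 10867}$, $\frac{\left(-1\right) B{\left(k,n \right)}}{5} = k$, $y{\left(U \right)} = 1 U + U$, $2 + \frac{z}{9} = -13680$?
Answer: $\frac{123138}{7763} + \frac{\sqrt{10097}}{76266} \approx 15.863$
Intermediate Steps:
$z = -123138$ ($z = -18 + 9 \left(-13680\right) = -18 - 123120 = -123138$)
$y{\left(U \right)} = 2 U$ ($y{\left(U \right)} = U + U = 2 U$)
$B{\left(k,n \right)} = - 5 k$
$u = \frac{\sqrt{10097}}{3}$ ($u = \frac{\sqrt{\left(-5\right) 154 + 10867}}{3} = \frac{\sqrt{-770 + 10867}}{3} = \frac{\sqrt{10097}}{3} \approx 33.495$)
$\frac{u}{25422} + \frac{z}{-7763} = \frac{\frac{1}{3} \sqrt{10097}}{25422} - \frac{123138}{-7763} = \frac{\sqrt{10097}}{3} \cdot \frac{1}{25422} - - \frac{123138}{7763} = \frac{\sqrt{10097}}{76266} + \frac{123138}{7763} = \frac{123138}{7763} + \frac{\sqrt{10097}}{76266}$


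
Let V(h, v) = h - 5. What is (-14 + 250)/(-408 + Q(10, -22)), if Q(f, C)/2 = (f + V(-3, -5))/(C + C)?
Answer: -2596/4489 ≈ -0.57830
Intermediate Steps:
V(h, v) = -5 + h
Q(f, C) = (-8 + f)/C (Q(f, C) = 2*((f + (-5 - 3))/(C + C)) = 2*((f - 8)/((2*C))) = 2*((-8 + f)*(1/(2*C))) = 2*((-8 + f)/(2*C)) = (-8 + f)/C)
(-14 + 250)/(-408 + Q(10, -22)) = (-14 + 250)/(-408 + (-8 + 10)/(-22)) = 236/(-408 - 1/22*2) = 236/(-408 - 1/11) = 236/(-4489/11) = 236*(-11/4489) = -2596/4489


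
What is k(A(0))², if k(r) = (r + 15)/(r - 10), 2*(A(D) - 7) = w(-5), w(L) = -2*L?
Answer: 729/4 ≈ 182.25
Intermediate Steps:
A(D) = 12 (A(D) = 7 + (-2*(-5))/2 = 7 + (½)*10 = 7 + 5 = 12)
k(r) = (15 + r)/(-10 + r)
k(A(0))² = ((15 + 12)/(-10 + 12))² = (27/2)² = 729/4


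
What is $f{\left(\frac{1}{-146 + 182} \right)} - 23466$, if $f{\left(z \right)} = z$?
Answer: $- \frac{844775}{36} \approx -23466.0$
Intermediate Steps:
$f{\left(\frac{1}{-146 + 182} \right)} - 23466 = \frac{1}{-146 + 182} - 23466 = \frac{1}{36} - 23466 = - \frac{844775}{36}$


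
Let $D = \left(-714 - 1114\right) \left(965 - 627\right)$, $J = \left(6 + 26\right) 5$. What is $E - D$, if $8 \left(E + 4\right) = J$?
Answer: $617880$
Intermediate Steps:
$J = 160$ ($J = 32 \cdot 5 = 160$)
$E = 16$ ($E = -4 + \frac{1}{8} \cdot 160 = -4 + 20 = 16$)
$D = -617864$ ($D = \left(-1828\right) 338 = -617864$)
$E - D = 16 - -617864 = 16 + 617864 = 617880$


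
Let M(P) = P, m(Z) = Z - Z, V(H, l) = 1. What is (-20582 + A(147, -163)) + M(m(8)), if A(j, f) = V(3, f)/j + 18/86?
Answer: -130097456/6321 ≈ -20582.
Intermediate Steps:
A(j, f) = 9/43 + 1/j (A(j, f) = 1/j + 18/86 = 1/j + 18*(1/86) = 1/j + 9/43 = 9/43 + 1/j)
m(Z) = 0
(-20582 + A(147, -163)) + M(m(8)) = (-20582 + (9/43 + 1/147)) + 0 = (-20582 + 1366/6321) + 0 = -130097456/6321 + 0 = -130097456/6321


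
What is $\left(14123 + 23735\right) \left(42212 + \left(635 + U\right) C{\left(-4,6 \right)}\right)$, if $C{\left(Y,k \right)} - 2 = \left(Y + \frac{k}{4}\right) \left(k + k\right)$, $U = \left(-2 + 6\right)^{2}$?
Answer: $907986272$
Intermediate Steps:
$U = 16$ ($U = 4^{2} = 16$)
$C{\left(Y,k \right)} = 2 + 2 k \left(Y + \frac{k}{4}\right)$ ($C{\left(Y,k \right)} = 2 + \left(Y + \frac{k}{4}\right) \left(k + k\right) = 2 + \left(Y + k \frac{1}{4}\right) 2 k = 2 + \left(Y + \frac{k}{4}\right) 2 k = 2 + 2 k \left(Y + \frac{k}{4}\right)$)
$\left(14123 + 23735\right) \left(42212 + \left(635 + U\right) C{\left(-4,6 \right)}\right) = \left(14123 + 23735\right) \left(42212 + \left(635 + 16\right) \left(2 + \frac{6^{2}}{2} + 2 \left(-4\right) 6\right)\right) = 37858 \left(42212 + 651 \left(2 + \frac{1}{2} \cdot 36 - 48\right)\right) = 37858 \left(42212 + 651 \left(2 + 18 - 48\right)\right) = 37858 \left(42212 + 651 \left(-28\right)\right) = 37858 \left(42212 - 18228\right) = 37858 \cdot 23984 = 907986272$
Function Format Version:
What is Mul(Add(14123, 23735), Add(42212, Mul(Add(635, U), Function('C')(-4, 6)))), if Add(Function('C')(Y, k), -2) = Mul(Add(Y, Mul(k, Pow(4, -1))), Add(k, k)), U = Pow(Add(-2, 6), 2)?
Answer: 907986272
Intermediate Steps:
U = 16 (U = Pow(4, 2) = 16)
Function('C')(Y, k) = Add(2, Mul(2, k, Add(Y, Mul(Rational(1, 4), k)))) (Function('C')(Y, k) = Add(2, Mul(Add(Y, Mul(k, Pow(4, -1))), Add(k, k))) = Add(2, Mul(Add(Y, Mul(k, Rational(1, 4))), Mul(2, k))) = Add(2, Mul(Add(Y, Mul(Rational(1, 4), k)), Mul(2, k))) = Add(2, Mul(2, k, Add(Y, Mul(Rational(1, 4), k)))))
Mul(Add(14123, 23735), Add(42212, Mul(Add(635, U), Function('C')(-4, 6)))) = Mul(Add(14123, 23735), Add(42212, Mul(Add(635, 16), Add(2, Mul(Rational(1, 2), Pow(6, 2)), Mul(2, -4, 6))))) = Mul(37858, Add(42212, Mul(651, Add(2, Mul(Rational(1, 2), 36), -48)))) = Mul(37858, Add(42212, Mul(651, Add(2, 18, -48)))) = Mul(37858, Add(42212, Mul(651, -28))) = Mul(37858, Add(42212, -18228)) = Mul(37858, 23984) = 907986272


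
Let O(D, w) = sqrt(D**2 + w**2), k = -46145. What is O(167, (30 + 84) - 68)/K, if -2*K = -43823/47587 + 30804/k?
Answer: 4391804230*sqrt(30005)/3488082283 ≈ 218.10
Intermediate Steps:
K = 3488082283/4391804230 (K = -(-43823/47587 + 30804/(-46145))/2 = -(-43823*1/47587 + 30804*(-1/46145))/2 = -(-43823/47587 - 30804/46145)/2 = -1/2*(-3488082283/2195902115) = 3488082283/4391804230 ≈ 0.79423)
O(167, (30 + 84) - 68)/K = sqrt(167**2 + ((30 + 84) - 68)**2)/(3488082283/4391804230) = sqrt(27889 + (114 - 68)**2)*(4391804230/3488082283) = sqrt(27889 + 46**2)*(4391804230/3488082283) = sqrt(27889 + 2116)*(4391804230/3488082283) = sqrt(30005)*(4391804230/3488082283) = 4391804230*sqrt(30005)/3488082283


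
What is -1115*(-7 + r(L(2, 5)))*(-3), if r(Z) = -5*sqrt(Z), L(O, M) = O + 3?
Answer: -23415 - 16725*sqrt(5) ≈ -60813.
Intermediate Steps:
L(O, M) = 3 + O
-1115*(-7 + r(L(2, 5)))*(-3) = -1115*(-7 - 5*sqrt(3 + 2))*(-3) = -1115*(-7 - 5*sqrt(5))*(-3) = -1115*(21 + 15*sqrt(5)) = -23415 - 16725*sqrt(5)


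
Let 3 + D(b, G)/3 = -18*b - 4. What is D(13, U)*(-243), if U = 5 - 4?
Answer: 175689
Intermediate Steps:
U = 1
D(b, G) = -21 - 54*b (D(b, G) = -9 + 3*(-18*b - 4) = -9 + 3*(-4 - 18*b) = -9 + (-12 - 54*b) = -21 - 54*b)
D(13, U)*(-243) = (-21 - 54*13)*(-243) = (-21 - 702)*(-243) = -723*(-243) = 175689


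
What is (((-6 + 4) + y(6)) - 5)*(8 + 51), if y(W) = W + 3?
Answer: 118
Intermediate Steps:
y(W) = 3 + W
(((-6 + 4) + y(6)) - 5)*(8 + 51) = (((-6 + 4) + (3 + 6)) - 5)*(8 + 51) = ((-2 + 9) - 5)*59 = (7 - 5)*59 = 2*59 = 118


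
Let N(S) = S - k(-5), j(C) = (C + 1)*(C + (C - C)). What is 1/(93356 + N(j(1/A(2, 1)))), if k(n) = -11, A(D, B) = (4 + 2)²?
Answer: 1296/121003669 ≈ 1.0710e-5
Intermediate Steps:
A(D, B) = 36 (A(D, B) = 6² = 36)
j(C) = C*(1 + C) (j(C) = (1 + C)*(C + 0) = (1 + C)*C = C*(1 + C))
N(S) = 11 + S (N(S) = S - 1*(-11) = S + 11 = 11 + S)
1/(93356 + N(j(1/A(2, 1)))) = 1/(93356 + (11 + (1 + 1/36)/36)) = 1/(93356 + (11 + (1/36)*(37/36))) = 1/(93356 + (11 + 37/1296)) = 1/(93356 + 14293/1296) = 1/(121003669/1296) = 1296/121003669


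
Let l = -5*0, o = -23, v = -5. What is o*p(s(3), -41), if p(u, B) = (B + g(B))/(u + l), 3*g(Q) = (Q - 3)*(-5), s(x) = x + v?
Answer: 2231/6 ≈ 371.83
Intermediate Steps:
s(x) = -5 + x (s(x) = x - 5 = -5 + x)
g(Q) = 5 - 5*Q/3 (g(Q) = ((Q - 3)*(-5))/3 = ((-3 + Q)*(-5))/3 = (15 - 5*Q)/3 = 5 - 5*Q/3)
l = 0
p(u, B) = (5 - 2*B/3)/u (p(u, B) = (B + (5 - 5*B/3))/(u + 0) = (5 - 2*B/3)/u)
o*p(s(3), -41) = -23*(15 - 2*(-41))/(3*(-5 + 3)) = -23*(15 + 82)/(3*(-2)) = -23*(-1)*97/(3*2) = -23*(-97/6) = 2231/6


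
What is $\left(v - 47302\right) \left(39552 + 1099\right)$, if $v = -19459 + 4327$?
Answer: $-2538004534$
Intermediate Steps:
$v = -15132$
$\left(v - 47302\right) \left(39552 + 1099\right) = \left(-15132 - 47302\right) \left(39552 + 1099\right) = \left(-62434\right) 40651 = -2538004534$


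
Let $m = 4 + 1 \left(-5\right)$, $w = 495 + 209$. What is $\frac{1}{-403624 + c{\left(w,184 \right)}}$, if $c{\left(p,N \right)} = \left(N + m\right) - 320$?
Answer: $- \frac{1}{403761} \approx -2.4767 \cdot 10^{-6}$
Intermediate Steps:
$w = 704$
$m = -1$ ($m = 4 - 5 = -1$)
$c{\left(p,N \right)} = -321 + N$ ($c{\left(p,N \right)} = \left(N - 1\right) - 320 = \left(-1 + N\right) - 320 = -321 + N$)
$\frac{1}{-403624 + c{\left(w,184 \right)}} = \frac{1}{-403624 + \left(-321 + 184\right)} = \frac{1}{-403624 - 137} = \frac{1}{-403761} = - \frac{1}{403761}$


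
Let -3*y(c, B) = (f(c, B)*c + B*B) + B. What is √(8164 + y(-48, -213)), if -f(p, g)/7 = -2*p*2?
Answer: 26*I*√42 ≈ 168.5*I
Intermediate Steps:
f(p, g) = 28*p (f(p, g) = -7*(-2*p)*2 = -(-28)*p = 28*p)
y(c, B) = -28*c²/3 - B/3 - B²/3 (y(c, B) = -(((28*c)*c + B*B) + B)/3 = -((28*c² + B²) + B)/3 = -((B² + 28*c²) + B)/3 = -(B + B² + 28*c²)/3 = -28*c²/3 - B/3 - B²/3)
√(8164 + y(-48, -213)) = √(8164 + (-28/3*(-48)² - ⅓*(-213) - ⅓*(-213)²)) = √(8164 + (-28/3*2304 + 71 - ⅓*45369)) = √(8164 + (-21504 + 71 - 15123)) = √(8164 - 36556) = √(-28392) = 26*I*√42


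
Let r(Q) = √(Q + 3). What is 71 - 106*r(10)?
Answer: 71 - 106*√13 ≈ -311.19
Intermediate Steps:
r(Q) = √(3 + Q)
71 - 106*r(10) = 71 - 106*√(3 + 10) = 71 - 106*√13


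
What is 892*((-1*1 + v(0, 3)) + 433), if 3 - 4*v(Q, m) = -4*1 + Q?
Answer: 386905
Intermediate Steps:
v(Q, m) = 7/4 - Q/4 (v(Q, m) = ¾ - (-4*1 + Q)/4 = ¾ - (-4 + Q)/4 = ¾ + (1 - Q/4) = 7/4 - Q/4)
892*((-1*1 + v(0, 3)) + 433) = 892*((-1*1 + (7/4 - ¼*0)) + 433) = 892*((-1 + (7/4 + 0)) + 433) = 892*((-1 + 7/4) + 433) = 892*(¾ + 433) = 892*(1735/4) = 386905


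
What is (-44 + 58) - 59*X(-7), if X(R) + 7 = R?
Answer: 840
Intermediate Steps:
X(R) = -7 + R
(-44 + 58) - 59*X(-7) = (-44 + 58) - 59*(-7 - 7) = 14 - 59*(-14) = 14 + 826 = 840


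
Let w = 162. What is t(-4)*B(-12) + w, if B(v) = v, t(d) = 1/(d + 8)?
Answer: 159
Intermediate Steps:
t(d) = 1/(8 + d)
t(-4)*B(-12) + w = -12/(8 - 4) + 162 = -12/4 + 162 = (1/4)*(-12) + 162 = -3 + 162 = 159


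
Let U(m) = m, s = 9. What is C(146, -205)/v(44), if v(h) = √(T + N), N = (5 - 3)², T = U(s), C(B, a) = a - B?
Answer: -27*√13 ≈ -97.350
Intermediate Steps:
T = 9
N = 4 (N = 2² = 4)
v(h) = √13 (v(h) = √(9 + 4) = √13)
C(146, -205)/v(44) = (-205 - 1*146)/(√13) = (-205 - 146)*(√13/13) = -27*√13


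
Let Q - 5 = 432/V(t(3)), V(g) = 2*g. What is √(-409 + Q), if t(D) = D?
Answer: 2*I*√83 ≈ 18.221*I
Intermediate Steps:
Q = 77 (Q = 5 + 432/((2*3)) = 5 + 432/6 = 5 + 432*(⅙) = 5 + 72 = 77)
√(-409 + Q) = √(-409 + 77) = √(-332) = 2*I*√83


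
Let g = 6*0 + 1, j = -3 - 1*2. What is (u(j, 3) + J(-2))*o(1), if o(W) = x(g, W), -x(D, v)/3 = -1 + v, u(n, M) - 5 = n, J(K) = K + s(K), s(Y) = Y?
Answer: 0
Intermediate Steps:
j = -5 (j = -3 - 2 = -5)
g = 1 (g = 0 + 1 = 1)
J(K) = 2*K (J(K) = K + K = 2*K)
u(n, M) = 5 + n
x(D, v) = 3 - 3*v (x(D, v) = -3*(-1 + v) = 3 - 3*v)
o(W) = 3 - 3*W
(u(j, 3) + J(-2))*o(1) = ((5 - 5) + 2*(-2))*(3 - 3*1) = (0 - 4)*(3 - 3) = -4*0 = 0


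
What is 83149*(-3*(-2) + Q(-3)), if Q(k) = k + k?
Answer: 0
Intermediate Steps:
Q(k) = 2*k
83149*(-3*(-2) + Q(-3)) = 83149*(-3*(-2) + 2*(-3)) = 83149*(6 - 6) = 83149*0 = 0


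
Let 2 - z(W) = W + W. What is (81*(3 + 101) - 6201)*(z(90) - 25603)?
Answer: -57311163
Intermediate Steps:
z(W) = 2 - 2*W (z(W) = 2 - (W + W) = 2 - 2*W)
(81*(3 + 101) - 6201)*(z(90) - 25603) = (81*(3 + 101) - 6201)*((2 - 2*90) - 25603) = (81*104 - 6201)*((2 - 180) - 25603) = (8424 - 6201)*(-178 - 25603) = 2223*(-25781) = -57311163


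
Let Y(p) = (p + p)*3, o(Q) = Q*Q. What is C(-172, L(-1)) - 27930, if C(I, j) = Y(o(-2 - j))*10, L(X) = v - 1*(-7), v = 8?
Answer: -10590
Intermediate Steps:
o(Q) = Q²
L(X) = 15 (L(X) = 8 - 1*(-7) = 8 + 7 = 15)
Y(p) = 6*p (Y(p) = (2*p)*3 = 6*p)
C(I, j) = 60*(-2 - j)² (C(I, j) = (6*(-2 - j)²)*10 = 60*(-2 - j)²)
C(-172, L(-1)) - 27930 = 60*(2 + 15)² - 27930 = 60*17² - 27930 = 60*289 - 27930 = 17340 - 27930 = -10590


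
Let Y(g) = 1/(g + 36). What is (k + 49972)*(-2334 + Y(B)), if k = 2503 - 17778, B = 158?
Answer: -15710628115/194 ≈ -8.0983e+7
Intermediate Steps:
k = -15275
Y(g) = 1/(36 + g)
(k + 49972)*(-2334 + Y(B)) = (-15275 + 49972)*(-2334 + 1/(36 + 158)) = 34697*(-2334 + 1/194) = 34697*(-452795/194) = -15710628115/194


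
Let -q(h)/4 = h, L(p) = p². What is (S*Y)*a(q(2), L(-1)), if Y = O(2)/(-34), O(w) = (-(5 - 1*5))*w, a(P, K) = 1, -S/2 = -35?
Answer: 0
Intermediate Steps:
q(h) = -4*h
S = 70 (S = -2*(-35) = 70)
O(w) = 0 (O(w) = (-(5 - 5))*w = (-1*0)*w = 0*w = 0)
Y = 0 (Y = 0/(-34) = 0*(-1/34) = 0)
(S*Y)*a(q(2), L(-1)) = (70*0)*1 = 0*1 = 0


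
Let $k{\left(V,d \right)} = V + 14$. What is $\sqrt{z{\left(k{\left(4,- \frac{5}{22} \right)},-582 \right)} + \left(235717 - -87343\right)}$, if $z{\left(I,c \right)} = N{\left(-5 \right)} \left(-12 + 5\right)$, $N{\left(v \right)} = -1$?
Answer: $\sqrt{323067} \approx 568.39$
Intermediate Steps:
$k{\left(V,d \right)} = 14 + V$
$z{\left(I,c \right)} = 7$ ($z{\left(I,c \right)} = - (-12 + 5) = \left(-1\right) \left(-7\right) = 7$)
$\sqrt{z{\left(k{\left(4,- \frac{5}{22} \right)},-582 \right)} + \left(235717 - -87343\right)} = \sqrt{7 + \left(235717 - -87343\right)} = \sqrt{7 + \left(235717 + 87343\right)} = \sqrt{7 + 323060} = \sqrt{323067}$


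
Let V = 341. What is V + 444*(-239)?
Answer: -105775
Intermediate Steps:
V + 444*(-239) = 341 + 444*(-239) = 341 - 106116 = -105775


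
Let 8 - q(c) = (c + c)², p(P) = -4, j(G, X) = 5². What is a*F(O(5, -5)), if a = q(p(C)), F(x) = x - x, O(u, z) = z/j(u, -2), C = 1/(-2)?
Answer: 0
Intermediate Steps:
C = -½ ≈ -0.50000
j(G, X) = 25
O(u, z) = z/25
F(x) = 0
q(c) = 8 - 4*c² (q(c) = 8 - (c + c)² = 8 - (2*c)² = 8 - 4*c²)
a = -56 (a = 8 - 4*(-4)² = 8 - 4*16 = 8 - 64 = -56)
a*F(O(5, -5)) = -56*0 = 0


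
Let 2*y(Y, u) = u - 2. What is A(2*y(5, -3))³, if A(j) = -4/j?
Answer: 64/125 ≈ 0.51200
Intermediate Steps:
y(Y, u) = -1 + u/2 (y(Y, u) = (u - 2)/2 = (-2 + u)/2 = -1 + u/2)
A(2*y(5, -3))³ = (-4*1/(2*(-1 + (½)*(-3))))³ = (-4*1/(2*(-1 - 3/2)))³ = (-4/(2*(-5/2)))³ = (-4/(-5))³ = (-4*(-⅕))³ = (⅘)³ = 64/125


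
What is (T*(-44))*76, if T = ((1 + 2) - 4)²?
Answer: -3344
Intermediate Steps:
T = 1 (T = (3 - 4)² = (-1)² = 1)
(T*(-44))*76 = (1*(-44))*76 = -44*76 = -3344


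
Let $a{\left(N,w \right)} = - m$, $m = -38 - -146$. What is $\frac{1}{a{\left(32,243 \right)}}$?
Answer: $- \frac{1}{108} \approx -0.0092593$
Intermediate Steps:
$m = 108$ ($m = -38 + 146 = 108$)
$a{\left(N,w \right)} = -108$ ($a{\left(N,w \right)} = \left(-1\right) 108 = -108$)
$\frac{1}{a{\left(32,243 \right)}} = \frac{1}{-108} = - \frac{1}{108}$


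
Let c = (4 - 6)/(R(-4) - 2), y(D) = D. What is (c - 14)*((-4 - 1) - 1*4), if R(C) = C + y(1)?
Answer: 612/5 ≈ 122.40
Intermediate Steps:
R(C) = 1 + C (R(C) = C + 1 = 1 + C)
c = ⅖ (c = (4 - 6)/((1 - 4) - 2) = -2/(-3 - 2) = -2/(-5) = -2*(-⅕) = ⅖ ≈ 0.40000)
(c - 14)*((-4 - 1) - 1*4) = (⅖ - 14)*((-4 - 1) - 1*4) = -68*(-5 - 4)/5 = -68/5*(-9) = 612/5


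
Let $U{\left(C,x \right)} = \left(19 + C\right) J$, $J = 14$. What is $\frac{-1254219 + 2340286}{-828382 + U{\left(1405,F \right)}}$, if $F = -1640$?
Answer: $- \frac{1086067}{808446} \approx -1.3434$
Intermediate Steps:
$U{\left(C,x \right)} = 266 + 14 C$ ($U{\left(C,x \right)} = \left(19 + C\right) 14 = 266 + 14 C$)
$\frac{-1254219 + 2340286}{-828382 + U{\left(1405,F \right)}} = \frac{-1254219 + 2340286}{-828382 + \left(266 + 14 \cdot 1405\right)} = \frac{1086067}{-828382 + \left(266 + 19670\right)} = \frac{1086067}{-828382 + 19936} = \frac{1086067}{-808446} = 1086067 \left(- \frac{1}{808446}\right) = - \frac{1086067}{808446}$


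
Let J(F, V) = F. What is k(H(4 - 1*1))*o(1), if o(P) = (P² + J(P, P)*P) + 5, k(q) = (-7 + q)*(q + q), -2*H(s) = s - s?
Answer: 0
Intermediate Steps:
H(s) = 0 (H(s) = -(s - s)/2 = -½*0 = 0)
k(q) = 2*q*(-7 + q) (k(q) = (-7 + q)*(2*q) = 2*q*(-7 + q))
o(P) = 5 + 2*P² (o(P) = (P² + P*P) + 5 = (P² + P²) + 5 = 2*P² + 5 = 5 + 2*P²)
k(H(4 - 1*1))*o(1) = (2*0*(-7 + 0))*(5 + 2*1²) = (2*0*(-7))*(5 + 2*1) = 0*(5 + 2) = 0*7 = 0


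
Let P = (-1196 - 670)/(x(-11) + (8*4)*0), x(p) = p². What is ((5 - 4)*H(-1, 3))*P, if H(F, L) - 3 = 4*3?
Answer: -27990/121 ≈ -231.32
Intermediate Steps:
H(F, L) = 15 (H(F, L) = 3 + 4*3 = 3 + 12 = 15)
P = -1866/121 (P = (-1196 - 670)/((-11)² + (8*4)*0) = -1866/(121 + 32*0) = -1866/(121 + 0) = -1866/121 ≈ -15.421)
((5 - 4)*H(-1, 3))*P = ((5 - 4)*15)*(-1866/121) = (1*15)*(-1866/121) = 15*(-1866/121) = -27990/121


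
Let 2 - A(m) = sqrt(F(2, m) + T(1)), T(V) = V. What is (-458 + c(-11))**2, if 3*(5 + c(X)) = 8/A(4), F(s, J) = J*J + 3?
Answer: 644035/3 + 2780*sqrt(5)/9 ≈ 2.1537e+5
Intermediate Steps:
F(s, J) = 3 + J**2 (F(s, J) = J**2 + 3 = 3 + J**2)
A(m) = 2 - sqrt(4 + m**2) (A(m) = 2 - sqrt((3 + m**2) + 1) = 2 - sqrt(4 + m**2))
c(X) = -5 + 8/(3*(2 - 2*sqrt(5))) (c(X) = -5 + (8/(2 - sqrt(4 + 4**2)))/3 = -5 + (8/(2 - sqrt(4 + 16)))/3 = -5 + (8/(2 - sqrt(20)))/3 = -5 + (8/(2 - 2*sqrt(5)))/3 = -5 + 8/(3*(2 - 2*sqrt(5))))
(-458 + c(-11))**2 = (-458 + (-16/3 - sqrt(5)/3))**2 = (-1390/3 - sqrt(5)/3)**2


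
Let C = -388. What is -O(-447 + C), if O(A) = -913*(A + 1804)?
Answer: 884697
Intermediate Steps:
O(A) = -1647052 - 913*A (O(A) = -913*(1804 + A) = -1647052 - 913*A)
-O(-447 + C) = -(-1647052 - 913*(-447 - 388)) = -(-1647052 - 913*(-835)) = -(-1647052 + 762355) = -1*(-884697) = 884697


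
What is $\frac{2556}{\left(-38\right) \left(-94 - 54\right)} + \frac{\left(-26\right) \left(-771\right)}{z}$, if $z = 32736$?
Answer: $\frac{4091915}{3835568} \approx 1.0668$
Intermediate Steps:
$\frac{2556}{\left(-38\right) \left(-94 - 54\right)} + \frac{\left(-26\right) \left(-771\right)}{z} = \frac{2556}{\left(-38\right) \left(-94 - 54\right)} + \frac{\left(-26\right) \left(-771\right)}{32736} = \frac{2556}{\left(-38\right) \left(-148\right)} + 20046 \cdot \frac{1}{32736} = \frac{2556}{5624} + \frac{3341}{5456} = 2556 \cdot \frac{1}{5624} + \frac{3341}{5456} = \frac{639}{1406} + \frac{3341}{5456} = \frac{4091915}{3835568}$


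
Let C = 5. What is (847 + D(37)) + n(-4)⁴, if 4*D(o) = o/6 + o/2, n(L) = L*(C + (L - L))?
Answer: 965119/6 ≈ 1.6085e+5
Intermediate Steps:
n(L) = 5*L (n(L) = L*(5 + (L - L)) = L*(5 + 0) = L*5 = 5*L)
D(o) = o/6 (D(o) = (o/6 + o/2)/4 = (2*o/3)/4 = o/6)
(847 + D(37)) + n(-4)⁴ = (847 + (⅙)*37) + (5*(-4))⁴ = (847 + 37/6) + (-20)⁴ = 5119/6 + 160000 = 965119/6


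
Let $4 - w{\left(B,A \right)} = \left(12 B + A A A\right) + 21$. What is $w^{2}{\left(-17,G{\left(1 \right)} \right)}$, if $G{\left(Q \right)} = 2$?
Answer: $32041$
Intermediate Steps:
$w{\left(B,A \right)} = -17 - A^{3} - 12 B$ ($w{\left(B,A \right)} = 4 - \left(\left(12 B + A A A\right) + 21\right) = 4 - \left(\left(12 B + A^{2} A\right) + 21\right) = 4 - \left(\left(12 B + A^{3}\right) + 21\right) = 4 - \left(\left(A^{3} + 12 B\right) + 21\right) = 4 - \left(21 + A^{3} + 12 B\right) = -17 - A^{3} - 12 B$)
$w^{2}{\left(-17,G{\left(1 \right)} \right)} = \left(-17 - 2^{3} - -204\right)^{2} = \left(-17 - 8 + 204\right)^{2} = 179^{2} = 32041$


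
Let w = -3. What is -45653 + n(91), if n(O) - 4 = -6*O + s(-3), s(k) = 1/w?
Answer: -138586/3 ≈ -46195.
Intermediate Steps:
s(k) = -⅓ (s(k) = 1/(-3) = -⅓)
n(O) = 11/3 - 6*O (n(O) = 4 + (-6*O - ⅓) = 4 + (-⅓ - 6*O) = 11/3 - 6*O)
-45653 + n(91) = -45653 + (11/3 - 6*91) = -45653 + (11/3 - 546) = -45653 - 1627/3 = -138586/3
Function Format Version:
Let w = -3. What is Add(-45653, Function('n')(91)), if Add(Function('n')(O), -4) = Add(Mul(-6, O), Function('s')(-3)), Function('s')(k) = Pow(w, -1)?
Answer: Rational(-138586, 3) ≈ -46195.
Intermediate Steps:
Function('s')(k) = Rational(-1, 3) (Function('s')(k) = Pow(-3, -1) = Rational(-1, 3))
Function('n')(O) = Add(Rational(11, 3), Mul(-6, O)) (Function('n')(O) = Add(4, Add(Mul(-6, O), Rational(-1, 3))) = Add(4, Add(Rational(-1, 3), Mul(-6, O))) = Add(Rational(11, 3), Mul(-6, O)))
Add(-45653, Function('n')(91)) = Add(-45653, Add(Rational(11, 3), Mul(-6, 91))) = Add(-45653, Add(Rational(11, 3), -546)) = Add(-45653, Rational(-1627, 3)) = Rational(-138586, 3)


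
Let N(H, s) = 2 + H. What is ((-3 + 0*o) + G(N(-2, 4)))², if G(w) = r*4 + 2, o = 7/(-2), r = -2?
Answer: 81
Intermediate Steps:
o = -7/2 (o = 7*(-½) = -7/2 ≈ -3.5000)
G(w) = -6 (G(w) = -2*4 + 2 = -8 + 2 = -6)
((-3 + 0*o) + G(N(-2, 4)))² = ((-3 + 0*(-7/2)) - 6)² = ((-3 + 0) - 6)² = (-3 - 6)² = (-9)² = 81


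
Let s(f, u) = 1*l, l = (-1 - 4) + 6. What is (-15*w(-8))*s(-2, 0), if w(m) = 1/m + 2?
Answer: -225/8 ≈ -28.125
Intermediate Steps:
l = 1 (l = -5 + 6 = 1)
s(f, u) = 1 (s(f, u) = 1*1 = 1)
w(m) = 2 + 1/m
(-15*w(-8))*s(-2, 0) = -15*(2 + 1/(-8))*1 = -15*(2 - 1/8)*1 = -15*15/8*1 = -225/8*1 = -225/8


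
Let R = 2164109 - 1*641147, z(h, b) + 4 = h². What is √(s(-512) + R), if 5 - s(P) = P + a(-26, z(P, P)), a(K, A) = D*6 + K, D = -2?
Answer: √1523517 ≈ 1234.3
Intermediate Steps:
z(h, b) = -4 + h²
a(K, A) = -12 + K (a(K, A) = -2*6 + K = -12 + K)
R = 1522962 (R = 2164109 - 641147 = 1522962)
s(P) = 43 - P (s(P) = 5 - (P + (-12 - 26)) = 5 - (P - 38) = 5 - (-38 + P) = 5 + (38 - P) = 43 - P)
√(s(-512) + R) = √((43 - 1*(-512)) + 1522962) = √((43 + 512) + 1522962) = √(555 + 1522962) = √1523517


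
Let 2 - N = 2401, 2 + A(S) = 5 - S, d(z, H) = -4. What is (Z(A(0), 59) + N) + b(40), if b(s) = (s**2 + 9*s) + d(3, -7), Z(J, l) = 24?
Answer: -419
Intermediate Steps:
A(S) = 3 - S (A(S) = -2 + (5 - S) = 3 - S)
b(s) = -4 + s**2 + 9*s (b(s) = (s**2 + 9*s) - 4 = -4 + s**2 + 9*s)
N = -2399 (N = 2 - 1*2401 = 2 - 2401 = -2399)
(Z(A(0), 59) + N) + b(40) = (24 - 2399) + (-4 + 40**2 + 9*40) = -2375 + (-4 + 1600 + 360) = -2375 + 1956 = -419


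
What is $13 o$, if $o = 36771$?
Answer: $478023$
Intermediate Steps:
$13 o = 13 \cdot 36771 = 478023$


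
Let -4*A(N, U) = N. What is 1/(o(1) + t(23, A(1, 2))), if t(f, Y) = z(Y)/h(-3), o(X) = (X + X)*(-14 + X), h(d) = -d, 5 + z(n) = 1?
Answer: -3/82 ≈ -0.036585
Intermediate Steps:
z(n) = -4 (z(n) = -5 + 1 = -4)
A(N, U) = -N/4
o(X) = 2*X*(-14 + X) (o(X) = (2*X)*(-14 + X) = 2*X*(-14 + X))
t(f, Y) = -4/3 (t(f, Y) = -4/((-1*(-3))) = -4/3)
1/(o(1) + t(23, A(1, 2))) = 1/(2*1*(-14 + 1) - 4/3) = 1/(2*1*(-13) - 4/3) = 1/(-26 - 4/3) = 1/(-82/3) = -3/82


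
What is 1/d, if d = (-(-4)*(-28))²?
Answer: 1/12544 ≈ 7.9719e-5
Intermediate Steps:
d = 12544 (d = (-4*28)² = (-112)² = 12544)
1/d = 1/12544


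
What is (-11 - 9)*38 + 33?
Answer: -727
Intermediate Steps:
(-11 - 9)*38 + 33 = -20*38 + 33 = -760 + 33 = -727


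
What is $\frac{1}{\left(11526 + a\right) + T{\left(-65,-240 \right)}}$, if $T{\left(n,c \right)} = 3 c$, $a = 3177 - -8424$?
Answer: $\frac{1}{22407} \approx 4.4629 \cdot 10^{-5}$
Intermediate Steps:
$a = 11601$ ($a = 3177 + 8424 = 11601$)
$\frac{1}{\left(11526 + a\right) + T{\left(-65,-240 \right)}} = \frac{1}{\left(11526 + 11601\right) + 3 \left(-240\right)} = \frac{1}{23127 - 720} = \frac{1}{22407}$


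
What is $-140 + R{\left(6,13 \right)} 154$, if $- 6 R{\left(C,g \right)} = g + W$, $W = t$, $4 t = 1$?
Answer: $- \frac{5761}{12} \approx -480.08$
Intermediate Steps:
$t = \frac{1}{4}$ ($t = \frac{1}{4} \cdot 1 = \frac{1}{4} \approx 0.25$)
$W = \frac{1}{4} \approx 0.25$
$R{\left(C,g \right)} = - \frac{1}{24} - \frac{g}{6}$ ($R{\left(C,g \right)} = - \frac{g + \frac{1}{4}}{6} = - \frac{\frac{1}{4} + g}{6} = - \frac{1}{24} - \frac{g}{6}$)
$-140 + R{\left(6,13 \right)} 154 = -140 + \left(- \frac{1}{24} - \frac{13}{6}\right) 154 = -140 - \frac{4081}{12} = - \frac{5761}{12}$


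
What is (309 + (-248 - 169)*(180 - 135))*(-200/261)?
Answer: 1230400/87 ≈ 14143.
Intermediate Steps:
(309 + (-248 - 169)*(180 - 135))*(-200/261) = (309 - 417*45)*(-200*1/261) = (309 - 18765)*(-200/261) = -18456*(-200/261) = 1230400/87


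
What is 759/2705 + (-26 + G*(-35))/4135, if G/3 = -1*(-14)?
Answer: -181643/2237035 ≈ -0.081198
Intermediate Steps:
G = 42 (G = 3*(-1*(-14)) = 3*14 = 42)
759/2705 + (-26 + G*(-35))/4135 = 759/2705 + (-26 + 42*(-35))/4135 = 759*(1/2705) + (-26 - 1470)*(1/4135) = 759/2705 - 1496*1/4135 = 759/2705 - 1496/4135 = -181643/2237035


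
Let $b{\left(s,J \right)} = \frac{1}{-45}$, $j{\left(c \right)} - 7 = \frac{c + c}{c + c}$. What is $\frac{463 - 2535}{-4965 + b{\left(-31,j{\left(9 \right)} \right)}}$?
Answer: $\frac{6660}{15959} \approx 0.41732$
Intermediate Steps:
$j{\left(c \right)} = 8$ ($j{\left(c \right)} = 7 + \frac{c + c}{c + c} = 7 + \frac{2 c}{2 c} = 7 + 2 c \frac{1}{2 c} = 7 + 1 = 8$)
$b{\left(s,J \right)} = - \frac{1}{45}$
$\frac{463 - 2535}{-4965 + b{\left(-31,j{\left(9 \right)} \right)}} = \frac{463 - 2535}{-4965 - \frac{1}{45}} = - \frac{2072}{- \frac{223426}{45}} = \left(-2072\right) \left(- \frac{45}{223426}\right) = \frac{6660}{15959}$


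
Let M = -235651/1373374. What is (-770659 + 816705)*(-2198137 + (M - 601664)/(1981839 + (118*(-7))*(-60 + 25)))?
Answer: -10750287019833710404979/106211938351 ≈ -1.0122e+11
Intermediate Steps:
M = -235651/1373374 (M = -235651*1/1373374 = -235651/1373374 ≈ -0.17159)
(-770659 + 816705)*(-2198137 + (M - 601664)/(1981839 + (118*(-7))*(-60 + 25))) = (-770659 + 816705)*(-2198137 + (-235651/1373374 - 601664)/(1981839 + (118*(-7))*(-60 + 25))) = 46046*(-2198137 - 826309929987/(1373374*(1981839 - 826*(-35)))) = 46046*(-2198137 - 826309929987/(1373374*(1981839 + 28910))) = 46046*(-2198137 - 826309929987/1373374/2010749) = 46046*(-2198137 - 826309929987/1373374*1/2010749) = 46046*(-2198137 - 826309929987/2761510397126) = 46046*(-6070179006117284249/2761510397126) = -10750287019833710404979/106211938351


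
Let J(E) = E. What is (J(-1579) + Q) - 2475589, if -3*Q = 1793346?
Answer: -3074950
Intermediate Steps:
Q = -597782 (Q = -⅓*1793346 = -597782)
(J(-1579) + Q) - 2475589 = (-1579 - 597782) - 2475589 = -599361 - 2475589 = -3074950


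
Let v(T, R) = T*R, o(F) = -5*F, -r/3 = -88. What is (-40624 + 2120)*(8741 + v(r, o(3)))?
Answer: -184087624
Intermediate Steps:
r = 264 (r = -3*(-88) = 264)
v(T, R) = R*T
(-40624 + 2120)*(8741 + v(r, o(3))) = (-40624 + 2120)*(8741 - 5*3*264) = -38504*(8741 - 15*264) = -38504*(8741 - 3960) = -38504*4781 = -184087624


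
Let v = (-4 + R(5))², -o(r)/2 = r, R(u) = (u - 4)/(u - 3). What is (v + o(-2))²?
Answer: 4225/16 ≈ 264.06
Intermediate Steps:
R(u) = (-4 + u)/(-3 + u)
o(r) = -2*r
v = 49/4 (v = (-4 + (-4 + 5)/(-3 + 5))² = (-4 + 1/2)² = (-4 + (½)*1)² = (-4 + ½)² = (-7/2)² = 49/4 ≈ 12.250)
(v + o(-2))² = (49/4 - 2*(-2))² = (49/4 + 4)² = (65/4)² = 4225/16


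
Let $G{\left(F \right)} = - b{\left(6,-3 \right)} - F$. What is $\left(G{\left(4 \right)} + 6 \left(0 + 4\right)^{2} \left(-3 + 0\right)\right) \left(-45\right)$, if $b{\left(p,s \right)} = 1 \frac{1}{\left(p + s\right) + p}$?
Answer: $13145$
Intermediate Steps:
$b{\left(p,s \right)} = \frac{1}{s + 2 p}$ ($b{\left(p,s \right)} = 1 \frac{1}{s + 2 p} = \frac{1}{s + 2 p}$)
$G{\left(F \right)} = - \frac{1}{9} - F$ ($G{\left(F \right)} = - \frac{1}{-3 + 2 \cdot 6} - F = - \frac{1}{-3 + 12} - F = - \frac{1}{9} - F$)
$\left(G{\left(4 \right)} + 6 \left(0 + 4\right)^{2} \left(-3 + 0\right)\right) \left(-45\right) = \left(\left(- \frac{1}{9} - 4\right) + 6 \left(0 + 4\right)^{2} \left(-3 + 0\right)\right) \left(-45\right) = \left(\left(- \frac{1}{9} - 4\right) + 6 \cdot 4^{2} \left(-3\right)\right) \left(-45\right) = \left(- \frac{37}{9} + 6 \cdot 16 \left(-3\right)\right) \left(-45\right) = \left(- \frac{37}{9} + 96 \left(-3\right)\right) \left(-45\right) = \left(- \frac{37}{9} - 288\right) \left(-45\right) = \left(- \frac{2629}{9}\right) \left(-45\right) = 13145$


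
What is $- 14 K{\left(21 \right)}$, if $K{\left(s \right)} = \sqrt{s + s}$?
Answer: $- 14 \sqrt{42} \approx -90.73$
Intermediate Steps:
$K{\left(s \right)} = \sqrt{2} \sqrt{s}$ ($K{\left(s \right)} = \sqrt{2 s} = \sqrt{2} \sqrt{s}$)
$- 14 K{\left(21 \right)} = - 14 \sqrt{2} \sqrt{21} = - 14 \sqrt{42}$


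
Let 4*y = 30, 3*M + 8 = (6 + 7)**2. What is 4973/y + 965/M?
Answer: 1644731/2415 ≈ 681.05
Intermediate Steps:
M = 161/3 (M = -8/3 + (6 + 7)**2/3 = -8/3 + (1/3)*13**2 = -8/3 + (1/3)*169 = -8/3 + 169/3 = 161/3 ≈ 53.667)
y = 15/2 (y = (1/4)*30 = 15/2 ≈ 7.5000)
4973/y + 965/M = 4973/(15/2) + 965/(161/3) = 4973*(2/15) + 965*(3/161) = 9946/15 + 2895/161 = 1644731/2415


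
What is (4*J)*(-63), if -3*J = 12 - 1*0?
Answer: 1008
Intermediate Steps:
J = -4 (J = -(12 - 1*0)/3 = -(12 + 0)/3 = -1/3*12 = -4)
(4*J)*(-63) = (4*(-4))*(-63) = -16*(-63) = 1008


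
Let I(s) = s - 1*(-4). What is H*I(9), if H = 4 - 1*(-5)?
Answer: 117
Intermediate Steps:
I(s) = 4 + s (I(s) = s + 4 = 4 + s)
H = 9 (H = 4 + 5 = 9)
H*I(9) = 9*(4 + 9) = 9*13 = 117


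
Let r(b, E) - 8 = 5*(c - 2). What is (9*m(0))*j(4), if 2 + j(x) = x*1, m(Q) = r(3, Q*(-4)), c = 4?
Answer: 324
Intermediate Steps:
r(b, E) = 18 (r(b, E) = 8 + 5*(4 - 2) = 8 + 5*2 = 8 + 10 = 18)
m(Q) = 18
j(x) = -2 + x (j(x) = -2 + x*1 = -2 + x)
(9*m(0))*j(4) = (9*18)*(-2 + 4) = 162*2 = 324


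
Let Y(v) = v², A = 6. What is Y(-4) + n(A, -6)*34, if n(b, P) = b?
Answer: 220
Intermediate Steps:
Y(-4) + n(A, -6)*34 = (-4)² + 6*34 = 16 + 204 = 220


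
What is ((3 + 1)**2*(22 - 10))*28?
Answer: 5376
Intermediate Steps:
((3 + 1)**2*(22 - 10))*28 = (4**2*12)*28 = (16*12)*28 = 192*28 = 5376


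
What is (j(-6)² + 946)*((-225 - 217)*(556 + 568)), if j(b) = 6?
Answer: -487865456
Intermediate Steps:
(j(-6)² + 946)*((-225 - 217)*(556 + 568)) = (6² + 946)*((-225 - 217)*(556 + 568)) = (36 + 946)*(-442*1124) = 982*(-496808) = -487865456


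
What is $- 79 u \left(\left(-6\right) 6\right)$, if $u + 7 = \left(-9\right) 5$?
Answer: $-147888$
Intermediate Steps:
$u = -52$ ($u = -7 - 45 = -52$)
$- 79 u \left(\left(-6\right) 6\right) = \left(-79\right) \left(-52\right) \left(\left(-6\right) 6\right) = 4108 \left(-36\right) = -147888$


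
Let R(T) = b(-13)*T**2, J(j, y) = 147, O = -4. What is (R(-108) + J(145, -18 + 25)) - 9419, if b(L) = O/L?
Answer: -73880/13 ≈ -5683.1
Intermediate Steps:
b(L) = -4/L
R(T) = 4*T**2/13 (R(T) = (-4/(-13))*T**2 = (-4*(-1/13))*T**2 = 4*T**2/13)
(R(-108) + J(145, -18 + 25)) - 9419 = ((4/13)*(-108)**2 + 147) - 9419 = ((4/13)*11664 + 147) - 9419 = (46656/13 + 147) - 9419 = 48567/13 - 9419 = -73880/13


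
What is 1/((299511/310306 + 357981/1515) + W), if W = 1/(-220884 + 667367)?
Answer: 69965908667990/16599852834114041 ≈ 0.0042149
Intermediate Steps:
W = 1/446483 ≈ 2.2397e-6
1/((299511/310306 + 357981/1515) + W) = 1/((299511/310306 + 357981/1515) + 1/446483) = 1/((299511*(1/310306) + 357981*(1/1515)) + 1/446483) = 1/((299511/310306 + 119327/505) + 1/446483) = 1/(37179137117/156704530 + 1/446483) = 1/(16599852834114041/69965908667990) = 69965908667990/16599852834114041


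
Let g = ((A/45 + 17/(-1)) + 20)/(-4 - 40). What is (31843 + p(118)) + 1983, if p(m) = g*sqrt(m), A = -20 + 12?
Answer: 33826 - 127*sqrt(118)/1980 ≈ 33825.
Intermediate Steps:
A = -8
g = -127/1980 (g = ((-8/45 + 17/(-1)) + 20)/(-4 - 40) = ((-8*1/45 + 17*(-1)) + 20)/(-44) = ((-8/45 - 17) + 20)*(-1/44) = (-773/45 + 20)*(-1/44) = (127/45)*(-1/44) = -127/1980 ≈ -0.064141)
p(m) = -127*sqrt(m)/1980
(31843 + p(118)) + 1983 = (31843 - 127*sqrt(118)/1980) + 1983 = 33826 - 127*sqrt(118)/1980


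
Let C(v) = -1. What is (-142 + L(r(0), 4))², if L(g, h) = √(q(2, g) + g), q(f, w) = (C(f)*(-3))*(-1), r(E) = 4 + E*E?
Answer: 19881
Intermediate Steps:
r(E) = 4 + E²
q(f, w) = -3 (q(f, w) = -1*(-3)*(-1) = 3*(-1) = -3)
L(g, h) = √(-3 + g)
(-142 + L(r(0), 4))² = (-142 + √(-3 + (4 + 0²)))² = (-142 + √(-3 + (4 + 0)))² = (-142 + √(-3 + 4))² = (-142 + √1)² = (-142 + 1)² = (-141)² = 19881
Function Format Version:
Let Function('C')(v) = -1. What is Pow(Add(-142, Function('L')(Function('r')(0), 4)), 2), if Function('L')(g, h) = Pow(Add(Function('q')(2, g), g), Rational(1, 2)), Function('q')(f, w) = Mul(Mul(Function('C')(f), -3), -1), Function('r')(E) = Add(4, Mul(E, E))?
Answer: 19881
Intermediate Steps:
Function('r')(E) = Add(4, Pow(E, 2))
Function('q')(f, w) = -3 (Function('q')(f, w) = Mul(Mul(-1, -3), -1) = Mul(3, -1) = -3)
Function('L')(g, h) = Pow(Add(-3, g), Rational(1, 2))
Pow(Add(-142, Function('L')(Function('r')(0), 4)), 2) = Pow(Add(-142, Pow(Add(-3, Add(4, Pow(0, 2))), Rational(1, 2))), 2) = Pow(Add(-142, Pow(Add(-3, Add(4, 0)), Rational(1, 2))), 2) = Pow(Add(-142, Pow(Add(-3, 4), Rational(1, 2))), 2) = Pow(Add(-142, Pow(1, Rational(1, 2))), 2) = Pow(Add(-142, 1), 2) = Pow(-141, 2) = 19881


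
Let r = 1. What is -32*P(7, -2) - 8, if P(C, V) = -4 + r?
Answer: 88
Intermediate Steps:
P(C, V) = -3 (P(C, V) = -4 + 1 = -3)
-32*P(7, -2) - 8 = -32*(-3) - 8 = 96 - 8 = 88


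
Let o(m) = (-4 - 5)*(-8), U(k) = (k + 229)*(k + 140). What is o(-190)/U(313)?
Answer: 12/40921 ≈ 0.00029325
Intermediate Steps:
U(k) = (140 + k)*(229 + k) (U(k) = (229 + k)*(140 + k) = (140 + k)*(229 + k))
o(m) = 72 (o(m) = -9*(-8) = 72)
o(-190)/U(313) = 72/(32060 + 313**2 + 369*313) = 72/(32060 + 97969 + 115497) = 72/245526 = 72*(1/245526) = 12/40921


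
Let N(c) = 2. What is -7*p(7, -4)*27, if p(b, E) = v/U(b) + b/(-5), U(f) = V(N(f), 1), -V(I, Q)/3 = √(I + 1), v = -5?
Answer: 1323/5 - 105*√3 ≈ 82.735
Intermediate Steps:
V(I, Q) = -3*√(1 + I) (V(I, Q) = -3*√(I + 1) = -3*√(1 + I))
U(f) = -3*√3 (U(f) = -3*√(1 + 2) = -3*√3)
p(b, E) = -b/5 + 5*√3/9 (p(b, E) = -5*(-√3/9) + b/(-5) = -(-5)*√3/9 + b*(-⅕) = 5*√3/9 - b/5 = -b/5 + 5*√3/9)
-7*p(7, -4)*27 = -7*(-⅕*7 + 5*√3/9)*27 = -7*(-7/5 + 5*√3/9)*27 = (49/5 - 35*√3/9)*27 = 1323/5 - 105*√3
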